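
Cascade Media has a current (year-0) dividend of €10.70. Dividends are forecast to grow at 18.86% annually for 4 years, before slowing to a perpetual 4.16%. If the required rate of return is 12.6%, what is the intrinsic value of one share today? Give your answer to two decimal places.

€213.05

Two-stage DDM. Project D₁…D_4 at 0.1886, terminal growth 0.0416, discount at r = 0.126.
D_1 = 12.7180
D_2 = 15.1166
D_3 = 17.9676
D_4 = 21.3563
Terminal value at t=4: TV = D_5/(r−g) = 22.2448/(0.126−0.0416) = 263.5635
P₀ = 12.7180/(1+0.126)^1 + 15.1166/(1+0.126)^2 + 17.9676/(1+0.126)^3 + 21.3563/(1+0.126)^4 + 263.5635/(1+0.126)^4 = 213.0463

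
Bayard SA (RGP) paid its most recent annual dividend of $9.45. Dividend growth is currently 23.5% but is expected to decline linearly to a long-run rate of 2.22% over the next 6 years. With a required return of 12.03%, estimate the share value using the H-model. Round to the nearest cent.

$159.97

H-model: P₀ = D₀[(1+g_L) + H(g_S−g_L)]/(r−g_L), with H = 6/2 = 3.
P₀ = 9.45 × [(1+0.0222) + 3×(0.235−0.0222)] / (0.1203−0.0222)
   = 9.45 × 1.6606 / 0.0981 = 159.9661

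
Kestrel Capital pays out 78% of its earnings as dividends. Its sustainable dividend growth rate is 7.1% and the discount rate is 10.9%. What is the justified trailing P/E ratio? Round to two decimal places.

21.98

Justified trailing P/E = b(1+g)/(r−g) = 0.78×(1+0.071)/(0.109−0.071) = 21.9837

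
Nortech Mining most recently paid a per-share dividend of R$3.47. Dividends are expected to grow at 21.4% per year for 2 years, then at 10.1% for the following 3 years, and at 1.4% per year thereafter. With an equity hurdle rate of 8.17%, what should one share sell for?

R$90.88

Three-stage DDM. Project D₁…D_5; terminal Gordon value at t=5 with g = 0.014; discount at r = 0.0817.
D_1 = 4.2126
D_2 = 5.1141
D_3 = 5.6306
D_4 = 6.1993
D_5 = 6.8254
TV_5 = 6.9210/(0.0817−0.014) = 102.2299
P₀ = Σ Dₜ/(1+r)ᵗ + TV_5/(1+r)^5 = 90.8818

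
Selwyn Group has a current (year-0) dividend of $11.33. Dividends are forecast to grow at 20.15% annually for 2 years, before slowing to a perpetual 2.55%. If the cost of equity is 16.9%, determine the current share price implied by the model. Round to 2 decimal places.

$109.15

Two-stage DDM. Project D₁…D_2 at 0.2015, terminal growth 0.0255, discount at r = 0.169.
D_1 = 13.6130
D_2 = 16.3560
Terminal value at t=2: TV = D_3/(r−g) = 16.7731/(0.169−0.0255) = 116.8857
P₀ = 13.6130/(1+0.169)^1 + 16.3560/(1+0.169)^2 + 116.8857/(1+0.169)^2 = 109.1464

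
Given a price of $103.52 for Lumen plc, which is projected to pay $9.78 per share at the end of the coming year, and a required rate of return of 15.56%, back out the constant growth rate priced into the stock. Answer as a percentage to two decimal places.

6.11%

From P₀ = D₁/(r − g), the implied growth is g = r − D₁/P₀.
g = 0.1556 − 9.78/103.52 = 0.1556 − 0.09447 = 0.06113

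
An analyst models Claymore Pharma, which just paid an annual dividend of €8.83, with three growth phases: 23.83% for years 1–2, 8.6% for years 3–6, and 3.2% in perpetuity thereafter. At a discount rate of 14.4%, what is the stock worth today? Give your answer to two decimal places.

Three-stage DDM. Project D₁…D_6; terminal Gordon value at t=6 with g = 0.032; discount at r = 0.144.
D_1 = 10.9342
D_2 = 13.5398
D_3 = 14.7042
D_4 = 15.9688
D_5 = 17.3421
D_6 = 18.8335
TV_6 = 19.4362/(0.144−0.032) = 173.5375
P₀ = Σ Dₜ/(1+r)ᵗ + TV_6/(1+r)^6 = 133.7176

€133.72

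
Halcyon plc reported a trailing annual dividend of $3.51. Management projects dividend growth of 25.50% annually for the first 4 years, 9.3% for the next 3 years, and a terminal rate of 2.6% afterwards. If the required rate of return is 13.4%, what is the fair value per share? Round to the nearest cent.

$77.68

Three-stage DDM. Project D₁…D_7; terminal Gordon value at t=7 with g = 0.026; discount at r = 0.134.
D_1 = 4.4050
D_2 = 5.5283
D_3 = 6.9381
D_4 = 8.7073
D_5 = 9.5170
D_6 = 10.4021
D_7 = 11.3695
TV_7 = 11.6651/(0.134−0.026) = 108.0105
P₀ = Σ Dₜ/(1+r)ᵗ + TV_7/(1+r)^7 = 77.6772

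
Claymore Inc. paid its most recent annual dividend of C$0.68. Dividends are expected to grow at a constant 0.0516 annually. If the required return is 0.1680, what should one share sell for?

C$6.14

Gordon growth model: P₀ = D₁/(r − g). D₁ = 0.68 × (1 + 0.0516) = 0.7151.
P₀ = 0.7151 / (0.168 − 0.0516) = 0.7151 / 0.1164 = 6.1434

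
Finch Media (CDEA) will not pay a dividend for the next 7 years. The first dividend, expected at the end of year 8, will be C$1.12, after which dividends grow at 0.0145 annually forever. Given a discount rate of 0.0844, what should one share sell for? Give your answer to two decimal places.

C$9.09

Deferred-dividend DDM. At t=7 the remaining stream is a growing perpetuity with first payment D_8 = 1.12.
V_7 = D_8/(r−g) = 1.12/(0.0844−0.0145) = 16.0229
P₀ = V_7/(1+r)^7 = 16.0229/(1+0.0844)^7 = 9.0869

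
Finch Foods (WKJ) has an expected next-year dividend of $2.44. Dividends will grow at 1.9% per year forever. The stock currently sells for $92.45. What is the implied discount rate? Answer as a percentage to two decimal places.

4.54%

Rearranging the constant-growth DDM: r = D₁/P₀ + g.
r = 2.4400 / 92.45 + 0.019 = 0.02639 + 0.019 = 0.04539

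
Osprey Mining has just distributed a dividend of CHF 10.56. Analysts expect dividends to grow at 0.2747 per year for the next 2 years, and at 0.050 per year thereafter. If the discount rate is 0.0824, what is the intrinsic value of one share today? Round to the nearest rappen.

CHF 501.70

Two-stage DDM. Project D₁…D_2 at 0.2747, terminal growth 0.05, discount at r = 0.0824.
D_1 = 13.4608
D_2 = 17.1585
Terminal value at t=2: TV = D_3/(r−g) = 18.0164/(0.0824−0.05) = 556.0632
P₀ = 13.4608/(1+0.0824)^1 + 17.1585/(1+0.0824)^2 + 556.0632/(1+0.0824)^2 = 501.7044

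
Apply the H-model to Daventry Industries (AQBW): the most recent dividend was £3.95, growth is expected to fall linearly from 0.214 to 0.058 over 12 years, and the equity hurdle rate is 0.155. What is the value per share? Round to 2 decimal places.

H-model: P₀ = D₀[(1+g_L) + H(g_S−g_L)]/(r−g_L), with H = 12/2 = 6.
P₀ = 3.95 × [(1+0.058) + 6×(0.214−0.058)] / (0.155−0.058)
   = 3.95 × 1.9940 / 0.097 = 81.1990

£81.20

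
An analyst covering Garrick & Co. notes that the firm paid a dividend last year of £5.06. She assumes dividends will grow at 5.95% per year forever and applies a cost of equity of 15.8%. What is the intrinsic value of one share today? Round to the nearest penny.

Gordon growth model: P₀ = D₁/(r − g). D₁ = 5.06 × (1 + 0.0595) = 5.3611.
P₀ = 5.3611 / (0.158 − 0.0595) = 5.3611 / 0.0985 = 54.4271

£54.43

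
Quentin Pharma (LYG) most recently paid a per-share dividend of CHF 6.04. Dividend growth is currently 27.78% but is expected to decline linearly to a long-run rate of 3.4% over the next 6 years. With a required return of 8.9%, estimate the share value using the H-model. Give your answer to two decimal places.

H-model: P₀ = D₀[(1+g_L) + H(g_S−g_L)]/(r−g_L), with H = 6/2 = 3.
P₀ = 6.04 × [(1+0.034) + 3×(0.2778−0.034)] / (0.089−0.034)
   = 6.04 × 1.7654 / 0.055 = 193.8730

CHF 193.87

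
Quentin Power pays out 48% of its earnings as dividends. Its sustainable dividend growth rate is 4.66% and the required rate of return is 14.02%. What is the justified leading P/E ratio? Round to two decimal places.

5.13

Justified leading P/E = b/(r−g) = 0.48/(0.1402−0.0466) = 5.1282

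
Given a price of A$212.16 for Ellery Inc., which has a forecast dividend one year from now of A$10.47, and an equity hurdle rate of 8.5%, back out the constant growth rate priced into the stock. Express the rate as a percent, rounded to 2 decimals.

From P₀ = D₁/(r − g), the implied growth is g = r − D₁/P₀.
g = 0.085 − 10.47/212.16 = 0.085 − 0.04935 = 0.03565

3.57%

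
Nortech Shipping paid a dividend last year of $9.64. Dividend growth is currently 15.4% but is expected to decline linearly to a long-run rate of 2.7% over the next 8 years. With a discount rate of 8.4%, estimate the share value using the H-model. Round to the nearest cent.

H-model: P₀ = D₀[(1+g_L) + H(g_S−g_L)]/(r−g_L), with H = 8/2 = 4.
P₀ = 9.64 × [(1+0.027) + 4×(0.154−0.027)] / (0.084−0.027)
   = 9.64 × 1.5350 / 0.057 = 259.6035

$259.60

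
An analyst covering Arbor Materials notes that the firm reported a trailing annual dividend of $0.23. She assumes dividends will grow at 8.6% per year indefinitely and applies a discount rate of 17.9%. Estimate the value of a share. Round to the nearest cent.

$2.69

Gordon growth model: P₀ = D₁/(r − g). D₁ = 0.23 × (1 + 0.086) = 0.2498.
P₀ = 0.2498 / (0.179 − 0.086) = 0.2498 / 0.093 = 2.6858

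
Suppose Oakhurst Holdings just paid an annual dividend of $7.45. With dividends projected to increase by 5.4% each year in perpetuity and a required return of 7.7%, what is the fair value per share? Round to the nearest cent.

Gordon growth model: P₀ = D₁/(r − g). D₁ = 7.45 × (1 + 0.054) = 7.8523.
P₀ = 7.8523 / (0.077 − 0.054) = 7.8523 / 0.023 = 341.4043

$341.40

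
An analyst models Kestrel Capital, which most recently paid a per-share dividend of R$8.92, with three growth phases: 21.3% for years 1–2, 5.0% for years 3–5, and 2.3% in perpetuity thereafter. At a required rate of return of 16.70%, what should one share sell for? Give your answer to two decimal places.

R$92.27

Three-stage DDM. Project D₁…D_5; terminal Gordon value at t=5 with g = 0.023; discount at r = 0.167.
D_1 = 10.8200
D_2 = 13.1246
D_3 = 13.7808
D_4 = 14.4699
D_5 = 15.1934
TV_5 = 15.5428/(0.167−0.023) = 107.9363
P₀ = Σ Dₜ/(1+r)ᵗ + TV_5/(1+r)^5 = 92.2675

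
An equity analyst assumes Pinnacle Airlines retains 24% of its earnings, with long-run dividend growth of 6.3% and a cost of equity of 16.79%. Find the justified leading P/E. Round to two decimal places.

Payout ratio b = 1 − 0.24 = 0.76.
Justified leading P/E = b/(r−g) = 0.76/(0.1679−0.063) = 7.2450

7.24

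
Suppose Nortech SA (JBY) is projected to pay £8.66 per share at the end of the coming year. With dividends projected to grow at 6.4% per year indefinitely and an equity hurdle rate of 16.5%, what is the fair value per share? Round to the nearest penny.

£85.74

Gordon growth model: P₀ = D₁/(r − g), with D₁ = 8.66 given directly.
P₀ = 8.6600 / (0.165 − 0.064) = 8.6600 / 0.101 = 85.7426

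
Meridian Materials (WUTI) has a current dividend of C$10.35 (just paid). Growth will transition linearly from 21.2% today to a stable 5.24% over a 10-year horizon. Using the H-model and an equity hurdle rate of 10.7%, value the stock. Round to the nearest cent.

C$350.76

H-model: P₀ = D₀[(1+g_L) + H(g_S−g_L)]/(r−g_L), with H = 10/2 = 5.
P₀ = 10.35 × [(1+0.0524) + 5×(0.212−0.0524)] / (0.107−0.0524)
   = 10.35 × 1.8504 / 0.0546 = 350.7626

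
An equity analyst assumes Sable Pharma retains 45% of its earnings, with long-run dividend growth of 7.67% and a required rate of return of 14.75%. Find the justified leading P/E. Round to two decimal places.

Payout ratio b = 1 − 0.45 = 0.55.
Justified leading P/E = b/(r−g) = 0.55/(0.1475−0.0767) = 7.7684

7.77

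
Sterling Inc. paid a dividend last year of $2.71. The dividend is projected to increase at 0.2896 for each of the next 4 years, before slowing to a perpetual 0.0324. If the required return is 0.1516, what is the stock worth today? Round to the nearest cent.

$51.41

Two-stage DDM. Project D₁…D_4 at 0.2896, terminal growth 0.0324, discount at r = 0.1516.
D_1 = 3.4948
D_2 = 4.5069
D_3 = 5.8121
D_4 = 7.4953
Terminal value at t=4: TV = D_5/(r−g) = 7.7382/(0.1516−0.0324) = 64.9174
P₀ = 3.4948/(1+0.1516)^1 + 4.5069/(1+0.1516)^2 + 5.8121/(1+0.1516)^3 + 7.4953/(1+0.1516)^4 + 64.9174/(1+0.1516)^4 = 51.4114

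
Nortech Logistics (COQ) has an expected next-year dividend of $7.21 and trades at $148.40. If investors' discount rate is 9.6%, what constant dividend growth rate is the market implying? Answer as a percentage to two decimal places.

4.74%

From P₀ = D₁/(r − g), the implied growth is g = r − D₁/P₀.
g = 0.096 − 7.21/148.40 = 0.096 − 0.04858 = 0.04742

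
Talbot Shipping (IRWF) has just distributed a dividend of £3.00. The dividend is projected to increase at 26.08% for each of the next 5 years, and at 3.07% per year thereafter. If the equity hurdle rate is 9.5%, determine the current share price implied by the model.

Two-stage DDM. Project D₁…D_5 at 0.2608, terminal growth 0.0307, discount at r = 0.095.
D_1 = 3.7824
D_2 = 4.7688
D_3 = 6.0126
D_4 = 7.5806
D_5 = 9.5577
Terminal value at t=5: TV = D_6/(r−g) = 9.8511/(0.095−0.0307) = 153.2052
P₀ = 3.7824/(1+0.095)^1 + 4.7688/(1+0.095)^2 + 6.0126/(1+0.095)^3 + 7.5806/(1+0.095)^4 + 9.5577/(1+0.095)^5 + 153.2052/(1+0.095)^5 = 120.6754

£120.68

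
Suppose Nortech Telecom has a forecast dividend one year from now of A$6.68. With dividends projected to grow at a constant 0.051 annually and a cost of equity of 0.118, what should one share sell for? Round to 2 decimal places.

Gordon growth model: P₀ = D₁/(r − g), with D₁ = 6.68 given directly.
P₀ = 6.6800 / (0.118 − 0.051) = 6.6800 / 0.067 = 99.7015

A$99.70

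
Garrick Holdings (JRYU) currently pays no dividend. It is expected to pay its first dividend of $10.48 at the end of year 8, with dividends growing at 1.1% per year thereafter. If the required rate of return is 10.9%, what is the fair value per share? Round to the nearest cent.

$51.83

Deferred-dividend DDM. At t=7 the remaining stream is a growing perpetuity with first payment D_8 = 10.48.
V_7 = D_8/(r−g) = 10.48/(0.109−0.011) = 106.9388
P₀ = V_7/(1+r)^7 = 106.9388/(1+0.109)^7 = 51.8340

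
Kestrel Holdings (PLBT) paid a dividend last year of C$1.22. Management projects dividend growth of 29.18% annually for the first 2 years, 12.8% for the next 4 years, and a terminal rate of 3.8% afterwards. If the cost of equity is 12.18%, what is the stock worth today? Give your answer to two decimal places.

Three-stage DDM. Project D₁…D_6; terminal Gordon value at t=6 with g = 0.038; discount at r = 0.1218.
D_1 = 1.5760
D_2 = 2.0359
D_3 = 2.2965
D_4 = 2.5904
D_5 = 2.9220
D_6 = 3.2960
TV_6 = 3.4212/(0.1218−0.038) = 40.8263
P₀ = Σ Dₜ/(1+r)ᵗ + TV_6/(1+r)^6 = 30.0692

C$30.07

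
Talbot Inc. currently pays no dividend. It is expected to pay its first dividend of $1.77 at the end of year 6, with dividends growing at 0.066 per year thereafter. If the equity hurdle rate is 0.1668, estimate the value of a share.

Deferred-dividend DDM. At t=5 the remaining stream is a growing perpetuity with first payment D_6 = 1.77.
V_5 = D_6/(r−g) = 1.77/(0.1668−0.066) = 17.5595
P₀ = V_5/(1+r)^5 = 17.5595/(1+0.1668)^5 = 8.1195

$8.12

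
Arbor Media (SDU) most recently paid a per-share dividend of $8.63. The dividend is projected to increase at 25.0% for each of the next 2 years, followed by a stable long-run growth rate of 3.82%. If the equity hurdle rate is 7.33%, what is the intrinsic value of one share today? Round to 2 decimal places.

$367.98

Two-stage DDM. Project D₁…D_2 at 0.25, terminal growth 0.0382, discount at r = 0.0733.
D_1 = 10.7875
D_2 = 13.4844
Terminal value at t=2: TV = D_3/(r−g) = 13.9995/(0.0733−0.0382) = 398.8455
P₀ = 10.7875/(1+0.0733)^1 + 13.4844/(1+0.0733)^2 + 398.8455/(1+0.0733)^2 = 367.9845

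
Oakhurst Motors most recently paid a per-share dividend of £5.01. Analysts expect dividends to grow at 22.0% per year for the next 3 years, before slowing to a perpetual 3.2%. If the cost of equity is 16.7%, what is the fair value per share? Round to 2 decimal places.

Two-stage DDM. Project D₁…D_3 at 0.22, terminal growth 0.032, discount at r = 0.167.
D_1 = 6.1122
D_2 = 7.4569
D_3 = 9.0974
Terminal value at t=3: TV = D_4/(r−g) = 9.3885/(0.167−0.032) = 69.5446
P₀ = 6.1122/(1+0.167)^1 + 7.4569/(1+0.167)^2 + 9.0974/(1+0.167)^3 + 69.5446/(1+0.167)^3 = 60.1943

£60.19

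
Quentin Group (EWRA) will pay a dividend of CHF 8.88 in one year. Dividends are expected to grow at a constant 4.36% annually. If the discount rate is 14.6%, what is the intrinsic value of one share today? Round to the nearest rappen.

CHF 86.72

Gordon growth model: P₀ = D₁/(r − g), with D₁ = 8.88 given directly.
P₀ = 8.8800 / (0.146 − 0.0436) = 8.8800 / 0.1024 = 86.7188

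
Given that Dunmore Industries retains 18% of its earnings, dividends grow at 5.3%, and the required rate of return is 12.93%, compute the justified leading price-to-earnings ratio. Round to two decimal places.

10.75

Payout ratio b = 1 − 0.18 = 0.82.
Justified leading P/E = b/(r−g) = 0.82/(0.1293−0.053) = 10.7471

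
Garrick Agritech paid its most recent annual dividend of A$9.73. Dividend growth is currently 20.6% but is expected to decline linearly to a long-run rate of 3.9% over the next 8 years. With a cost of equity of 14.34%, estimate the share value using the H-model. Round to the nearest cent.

H-model: P₀ = D₀[(1+g_L) + H(g_S−g_L)]/(r−g_L), with H = 8/2 = 4.
P₀ = 9.73 × [(1+0.039) + 4×(0.206−0.039)] / (0.1434−0.039)
   = 9.73 × 1.7070 / 0.1044 = 159.0911

A$159.09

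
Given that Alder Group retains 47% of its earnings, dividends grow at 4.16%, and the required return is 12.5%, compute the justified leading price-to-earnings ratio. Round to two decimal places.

6.35

Payout ratio b = 1 − 0.47 = 0.53.
Justified leading P/E = b/(r−g) = 0.53/(0.125−0.0416) = 6.3549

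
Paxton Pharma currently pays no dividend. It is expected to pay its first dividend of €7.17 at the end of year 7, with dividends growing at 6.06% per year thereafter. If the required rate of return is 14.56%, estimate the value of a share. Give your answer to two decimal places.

€37.32

Deferred-dividend DDM. At t=6 the remaining stream is a growing perpetuity with first payment D_7 = 7.17.
V_6 = D_7/(r−g) = 7.17/(0.1456−0.0606) = 84.3529
P₀ = V_6/(1+r)^6 = 84.3529/(1+0.1456)^6 = 37.3166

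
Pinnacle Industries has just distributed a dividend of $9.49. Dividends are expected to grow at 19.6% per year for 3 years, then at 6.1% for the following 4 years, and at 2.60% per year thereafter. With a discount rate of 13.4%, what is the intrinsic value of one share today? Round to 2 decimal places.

Three-stage DDM. Project D₁…D_7; terminal Gordon value at t=7 with g = 0.026; discount at r = 0.134.
D_1 = 11.3500
D_2 = 13.5746
D_3 = 16.2353
D_4 = 17.2256
D_5 = 18.2764
D_6 = 19.3913
D_7 = 20.5741
TV_7 = 21.1090/(0.134−0.026) = 195.4541
P₀ = Σ Dₜ/(1+r)ᵗ + TV_7/(1+r)^7 = 150.5609

$150.56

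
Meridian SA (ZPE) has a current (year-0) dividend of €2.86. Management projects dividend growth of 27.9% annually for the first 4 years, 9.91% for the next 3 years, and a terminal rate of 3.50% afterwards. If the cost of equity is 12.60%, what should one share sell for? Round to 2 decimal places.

Three-stage DDM. Project D₁…D_7; terminal Gordon value at t=7 with g = 0.035; discount at r = 0.126.
D_1 = 3.6579
D_2 = 4.6785
D_3 = 5.9838
D_4 = 7.6533
D_5 = 8.4117
D_6 = 9.2453
D_7 = 10.1615
TV_7 = 10.5172/(0.126−0.035) = 115.5736
P₀ = Σ Dₜ/(1+r)ᵗ + TV_7/(1+r)^7 = 79.8628

€79.86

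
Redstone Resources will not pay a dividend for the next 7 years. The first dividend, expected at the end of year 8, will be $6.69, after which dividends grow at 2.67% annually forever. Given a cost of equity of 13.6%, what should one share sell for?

$25.07

Deferred-dividend DDM. At t=7 the remaining stream is a growing perpetuity with first payment D_8 = 6.69.
V_7 = D_8/(r−g) = 6.69/(0.136−0.0267) = 61.2077
P₀ = V_7/(1+r)^7 = 61.2077/(1+0.136)^7 = 25.0702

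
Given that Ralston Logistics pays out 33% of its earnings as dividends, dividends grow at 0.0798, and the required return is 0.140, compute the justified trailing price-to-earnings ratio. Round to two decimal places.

Justified trailing P/E = b(1+g)/(r−g) = 0.33×(1+0.0798)/(0.14−0.0798) = 5.9192

5.92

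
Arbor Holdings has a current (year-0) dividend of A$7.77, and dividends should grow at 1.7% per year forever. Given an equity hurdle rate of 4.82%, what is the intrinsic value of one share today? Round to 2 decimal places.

A$253.27

Gordon growth model: P₀ = D₁/(r − g). D₁ = 7.77 × (1 + 0.017) = 7.9021.
P₀ = 7.9021 / (0.0482 − 0.017) = 7.9021 / 0.0312 = 253.2721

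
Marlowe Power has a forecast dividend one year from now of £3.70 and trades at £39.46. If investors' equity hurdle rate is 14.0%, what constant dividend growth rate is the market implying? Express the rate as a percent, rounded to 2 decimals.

From P₀ = D₁/(r − g), the implied growth is g = r − D₁/P₀.
g = 0.14 − 3.70/39.46 = 0.14 − 0.09377 = 0.04623

4.62%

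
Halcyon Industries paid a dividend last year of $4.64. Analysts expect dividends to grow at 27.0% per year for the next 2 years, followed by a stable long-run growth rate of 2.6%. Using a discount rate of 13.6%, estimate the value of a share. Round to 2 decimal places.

$65.08

Two-stage DDM. Project D₁…D_2 at 0.27, terminal growth 0.026, discount at r = 0.136.
D_1 = 5.8928
D_2 = 7.4839
Terminal value at t=2: TV = D_3/(r−g) = 7.6784/(0.136−0.026) = 69.8040
P₀ = 5.8928/(1+0.136)^1 + 7.4839/(1+0.136)^2 + 69.8040/(1+0.136)^2 = 65.0773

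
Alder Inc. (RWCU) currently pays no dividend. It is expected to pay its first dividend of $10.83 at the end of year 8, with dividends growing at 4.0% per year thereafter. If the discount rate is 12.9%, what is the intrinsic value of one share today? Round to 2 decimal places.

$52.05

Deferred-dividend DDM. At t=7 the remaining stream is a growing perpetuity with first payment D_8 = 10.83.
V_7 = D_8/(r−g) = 10.83/(0.129−0.04) = 121.6854
P₀ = V_7/(1+r)^7 = 121.6854/(1+0.129)^7 = 52.0452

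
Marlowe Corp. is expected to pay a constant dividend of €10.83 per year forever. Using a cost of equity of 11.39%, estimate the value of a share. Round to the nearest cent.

Zero-growth DDM (perpetuity): P₀ = D/r = 10.83 / 0.1139 = 95.0834

€95.08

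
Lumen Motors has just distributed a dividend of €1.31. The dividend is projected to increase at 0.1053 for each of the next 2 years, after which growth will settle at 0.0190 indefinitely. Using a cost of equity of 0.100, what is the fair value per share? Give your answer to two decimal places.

Two-stage DDM. Project D₁…D_2 at 0.1053, terminal growth 0.019, discount at r = 0.1.
D_1 = 1.4479
D_2 = 1.6004
Terminal value at t=2: TV = D_3/(r−g) = 1.6308/(0.1−0.019) = 20.1336
P₀ = 1.4479/(1+0.1)^1 + 1.6004/(1+0.1)^2 + 20.1336/(1+0.1)^2 = 19.2783

€19.28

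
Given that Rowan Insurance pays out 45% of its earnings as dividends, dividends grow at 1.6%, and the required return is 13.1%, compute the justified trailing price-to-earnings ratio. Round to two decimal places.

3.98

Justified trailing P/E = b(1+g)/(r−g) = 0.45×(1+0.016)/(0.131−0.016) = 3.9757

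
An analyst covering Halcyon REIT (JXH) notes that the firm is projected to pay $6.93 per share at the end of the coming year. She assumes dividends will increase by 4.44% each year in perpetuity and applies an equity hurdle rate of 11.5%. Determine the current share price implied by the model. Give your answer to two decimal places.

$98.16

Gordon growth model: P₀ = D₁/(r − g), with D₁ = 6.93 given directly.
P₀ = 6.9300 / (0.115 − 0.0444) = 6.9300 / 0.0706 = 98.1586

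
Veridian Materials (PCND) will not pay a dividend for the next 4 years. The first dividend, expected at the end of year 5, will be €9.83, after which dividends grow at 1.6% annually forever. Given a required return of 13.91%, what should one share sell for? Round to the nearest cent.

Deferred-dividend DDM. At t=4 the remaining stream is a growing perpetuity with first payment D_5 = 9.83.
V_4 = D_5/(r−g) = 9.83/(0.1391−0.016) = 79.8538
P₀ = V_4/(1+r)^4 = 79.8538/(1+0.1391)^4 = 47.4294

€47.43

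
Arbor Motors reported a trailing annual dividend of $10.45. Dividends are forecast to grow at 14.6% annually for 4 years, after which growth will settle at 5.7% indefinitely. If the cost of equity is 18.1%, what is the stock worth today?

Two-stage DDM. Project D₁…D_4 at 0.146, terminal growth 0.057, discount at r = 0.181.
D_1 = 11.9757
D_2 = 13.7242
D_3 = 15.7279
D_4 = 18.0241
Terminal value at t=4: TV = D_5/(r−g) = 19.0515/(0.181−0.057) = 153.6413
P₀ = 11.9757/(1+0.181)^1 + 13.7242/(1+0.181)^2 + 15.7279/(1+0.181)^3 + 18.0241/(1+0.181)^4 + 153.6413/(1+0.181)^4 = 117.7719

$117.77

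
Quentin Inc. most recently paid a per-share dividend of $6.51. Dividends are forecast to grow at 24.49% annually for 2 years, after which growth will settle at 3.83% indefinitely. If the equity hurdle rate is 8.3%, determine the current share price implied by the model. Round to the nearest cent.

Two-stage DDM. Project D₁…D_2 at 0.2449, terminal growth 0.0383, discount at r = 0.083.
D_1 = 8.1043
D_2 = 10.0890
Terminal value at t=2: TV = D_3/(r−g) = 10.4755/(0.083−0.0383) = 234.3502
P₀ = 8.1043/(1+0.083)^1 + 10.0890/(1+0.083)^2 + 234.3502/(1+0.083)^2 = 215.8910

$215.89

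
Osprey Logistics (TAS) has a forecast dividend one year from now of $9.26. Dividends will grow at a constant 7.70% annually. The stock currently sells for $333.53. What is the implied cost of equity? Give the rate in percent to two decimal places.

Rearranging the constant-growth DDM: r = D₁/P₀ + g.
r = 9.2600 / 333.53 + 0.077 = 0.02776 + 0.077 = 0.10476

10.48%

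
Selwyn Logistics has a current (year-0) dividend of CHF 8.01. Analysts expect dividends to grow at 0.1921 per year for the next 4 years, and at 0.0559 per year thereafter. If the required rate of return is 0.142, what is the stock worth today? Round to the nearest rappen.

CHF 152.35

Two-stage DDM. Project D₁…D_4 at 0.1921, terminal growth 0.0559, discount at r = 0.142.
D_1 = 9.5487
D_2 = 11.3830
D_3 = 13.5697
D_4 = 16.1765
Terminal value at t=4: TV = D_5/(r−g) = 17.0807/(0.142−0.0559) = 198.3823
P₀ = 9.5487/(1+0.142)^1 + 11.3830/(1+0.142)^2 + 13.5697/(1+0.142)^3 + 16.1765/(1+0.142)^4 + 198.3823/(1+0.142)^4 = 152.3492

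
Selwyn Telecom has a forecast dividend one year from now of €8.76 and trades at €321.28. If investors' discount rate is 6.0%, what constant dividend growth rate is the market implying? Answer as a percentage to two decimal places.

3.27%

From P₀ = D₁/(r − g), the implied growth is g = r − D₁/P₀.
g = 0.06 − 8.76/321.28 = 0.06 − 0.02727 = 0.03273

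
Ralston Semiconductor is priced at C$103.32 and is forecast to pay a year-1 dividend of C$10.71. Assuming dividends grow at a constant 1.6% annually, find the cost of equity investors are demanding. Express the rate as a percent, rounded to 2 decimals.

Rearranging the constant-growth DDM: r = D₁/P₀ + g.
r = 10.7100 / 103.32 + 0.016 = 0.10366 + 0.016 = 0.11966

11.97%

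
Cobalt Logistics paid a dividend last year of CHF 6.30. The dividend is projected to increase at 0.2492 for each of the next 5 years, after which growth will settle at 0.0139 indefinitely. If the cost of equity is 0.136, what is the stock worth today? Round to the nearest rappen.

CHF 126.38

Two-stage DDM. Project D₁…D_5 at 0.2492, terminal growth 0.0139, discount at r = 0.136.
D_1 = 7.8700
D_2 = 9.8312
D_3 = 12.2811
D_4 = 15.3415
D_5 = 19.1646
Terminal value at t=5: TV = D_6/(r−g) = 19.4310/(0.136−0.0139) = 159.1402
P₀ = 7.8700/(1+0.136)^1 + 9.8312/(1+0.136)^2 + 12.2811/(1+0.136)^3 + 15.3415/(1+0.136)^4 + 19.1646/(1+0.136)^5 + 159.1402/(1+0.136)^5 = 126.3830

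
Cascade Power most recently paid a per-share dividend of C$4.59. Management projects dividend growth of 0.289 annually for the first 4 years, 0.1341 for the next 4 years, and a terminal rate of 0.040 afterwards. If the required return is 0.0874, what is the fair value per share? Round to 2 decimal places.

C$304.19

Three-stage DDM. Project D₁…D_8; terminal Gordon value at t=8 with g = 0.04; discount at r = 0.0874.
D_1 = 5.9165
D_2 = 7.6264
D_3 = 9.8304
D_4 = 12.6714
D_5 = 14.3706
D_6 = 16.2977
D_7 = 18.4833
D_8 = 20.9619
TV_8 = 21.8003/(0.0874−0.04) = 459.9226
P₀ = Σ Dₜ/(1+r)ᵗ + TV_8/(1+r)^8 = 304.1855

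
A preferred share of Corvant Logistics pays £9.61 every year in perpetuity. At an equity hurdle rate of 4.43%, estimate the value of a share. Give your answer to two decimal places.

£216.93

Zero-growth DDM (perpetuity): P₀ = D/r = 9.61 / 0.0443 = 216.9300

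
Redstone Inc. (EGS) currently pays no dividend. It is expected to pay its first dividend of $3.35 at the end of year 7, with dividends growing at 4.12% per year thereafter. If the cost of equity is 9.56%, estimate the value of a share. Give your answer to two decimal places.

Deferred-dividend DDM. At t=6 the remaining stream is a growing perpetuity with first payment D_7 = 3.35.
V_6 = D_7/(r−g) = 3.35/(0.0956−0.0412) = 61.5809
P₀ = V_6/(1+r)^6 = 61.5809/(1+0.0956)^6 = 35.6069

$35.61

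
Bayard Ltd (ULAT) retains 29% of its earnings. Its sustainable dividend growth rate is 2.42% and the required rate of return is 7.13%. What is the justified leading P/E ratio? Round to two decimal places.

15.07

Payout ratio b = 1 − 0.29 = 0.71.
Justified leading P/E = b/(r−g) = 0.71/(0.0713−0.0242) = 15.0743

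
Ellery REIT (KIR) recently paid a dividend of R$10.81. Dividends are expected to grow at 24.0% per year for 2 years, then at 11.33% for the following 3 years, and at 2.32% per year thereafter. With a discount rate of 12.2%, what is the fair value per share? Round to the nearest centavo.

Three-stage DDM. Project D₁…D_5; terminal Gordon value at t=5 with g = 0.0232; discount at r = 0.122.
D_1 = 13.4044
D_2 = 16.6215
D_3 = 18.5047
D_4 = 20.6012
D_5 = 22.9354
TV_5 = 23.4675/(0.122−0.0232) = 237.5250
P₀ = Σ Dₜ/(1+r)ᵗ + TV_5/(1+r)^5 = 197.7302

R$197.73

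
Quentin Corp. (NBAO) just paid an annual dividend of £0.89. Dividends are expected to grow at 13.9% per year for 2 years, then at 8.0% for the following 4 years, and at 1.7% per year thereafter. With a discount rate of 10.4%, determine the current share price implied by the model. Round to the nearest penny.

£15.60

Three-stage DDM. Project D₁…D_6; terminal Gordon value at t=6 with g = 0.017; discount at r = 0.104.
D_1 = 1.0137
D_2 = 1.1546
D_3 = 1.2470
D_4 = 1.3467
D_5 = 1.4545
D_6 = 1.5708
TV_6 = 1.5975/(0.104−0.017) = 18.3626
P₀ = Σ Dₜ/(1+r)ᵗ + TV_6/(1+r)^6 = 15.5952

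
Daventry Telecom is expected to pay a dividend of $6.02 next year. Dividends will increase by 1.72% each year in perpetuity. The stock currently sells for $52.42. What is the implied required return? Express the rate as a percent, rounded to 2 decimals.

Rearranging the constant-growth DDM: r = D₁/P₀ + g.
r = 6.0200 / 52.42 + 0.0172 = 0.11484 + 0.0172 = 0.13204

13.20%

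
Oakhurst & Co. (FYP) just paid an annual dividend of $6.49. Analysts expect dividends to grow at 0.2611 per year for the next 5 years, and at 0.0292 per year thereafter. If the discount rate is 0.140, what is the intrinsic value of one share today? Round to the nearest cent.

Two-stage DDM. Project D₁…D_5 at 0.2611, terminal growth 0.0292, discount at r = 0.14.
D_1 = 8.1845
D_2 = 10.3215
D_3 = 13.0165
D_4 = 16.4151
D_5 = 20.7010
Terminal value at t=5: TV = D_6/(r−g) = 21.3055/(0.14−0.0292) = 192.2881
P₀ = 8.1845/(1+0.14)^1 + 10.3215/(1+0.14)^2 + 13.0165/(1+0.14)^3 + 16.4151/(1+0.14)^4 + 20.7010/(1+0.14)^5 + 192.2881/(1+0.14)^5 = 144.2462

$144.25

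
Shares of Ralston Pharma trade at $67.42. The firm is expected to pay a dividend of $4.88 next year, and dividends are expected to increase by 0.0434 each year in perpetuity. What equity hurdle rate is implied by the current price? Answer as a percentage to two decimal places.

11.58%

Rearranging the constant-growth DDM: r = D₁/P₀ + g.
r = 4.8800 / 67.42 + 0.0434 = 0.07238 + 0.0434 = 0.11578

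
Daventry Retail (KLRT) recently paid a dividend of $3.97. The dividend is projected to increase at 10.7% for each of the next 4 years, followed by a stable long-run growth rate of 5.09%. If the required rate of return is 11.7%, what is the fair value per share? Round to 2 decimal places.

Two-stage DDM. Project D₁…D_4 at 0.107, terminal growth 0.0509, discount at r = 0.117.
D_1 = 4.3948
D_2 = 4.8650
D_3 = 5.3856
D_4 = 5.9618
Terminal value at t=4: TV = D_5/(r−g) = 6.2653/(0.117−0.0509) = 94.7853
P₀ = 4.3948/(1+0.117)^1 + 4.8650/(1+0.117)^2 + 5.3856/(1+0.117)^3 + 5.9618/(1+0.117)^4 + 94.7853/(1+0.117)^4 = 76.4153

$76.42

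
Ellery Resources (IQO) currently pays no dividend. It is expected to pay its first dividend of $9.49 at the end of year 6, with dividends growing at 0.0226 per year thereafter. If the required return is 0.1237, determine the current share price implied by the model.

Deferred-dividend DDM. At t=5 the remaining stream is a growing perpetuity with first payment D_6 = 9.49.
V_5 = D_6/(r−g) = 9.49/(0.1237−0.0226) = 93.8675
P₀ = V_5/(1+r)^5 = 93.8675/(1+0.1237)^5 = 52.3918

$52.39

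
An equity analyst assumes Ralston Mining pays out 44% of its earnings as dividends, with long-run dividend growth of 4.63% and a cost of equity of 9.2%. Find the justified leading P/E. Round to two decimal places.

Justified leading P/E = b/(r−g) = 0.44/(0.092−0.0463) = 9.6280

9.63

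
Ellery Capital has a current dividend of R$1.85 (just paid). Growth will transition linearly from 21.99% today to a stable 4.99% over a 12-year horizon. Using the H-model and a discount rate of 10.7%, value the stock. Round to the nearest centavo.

R$67.06

H-model: P₀ = D₀[(1+g_L) + H(g_S−g_L)]/(r−g_L), with H = 12/2 = 6.
P₀ = 1.85 × [(1+0.0499) + 6×(0.2199−0.0499)] / (0.107−0.0499)
   = 1.85 × 2.0699 / 0.0571 = 67.0633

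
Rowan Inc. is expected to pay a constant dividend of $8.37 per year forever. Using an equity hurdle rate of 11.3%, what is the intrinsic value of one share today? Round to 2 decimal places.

Zero-growth DDM (perpetuity): P₀ = D/r = 8.37 / 0.113 = 74.0708

$74.07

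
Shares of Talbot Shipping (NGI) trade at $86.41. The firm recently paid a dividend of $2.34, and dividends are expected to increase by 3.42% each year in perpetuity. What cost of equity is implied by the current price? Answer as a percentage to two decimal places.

6.22%

Rearranging the constant-growth DDM: r = D₁/P₀ + g.
D₁ = 2.34 × (1 + 0.0342) = 2.4200.
r = 2.4200 / 86.41 + 0.0342 = 0.02801 + 0.0342 = 0.06221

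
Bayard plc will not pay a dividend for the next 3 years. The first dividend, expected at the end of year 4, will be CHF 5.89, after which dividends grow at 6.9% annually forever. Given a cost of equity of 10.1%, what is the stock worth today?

Deferred-dividend DDM. At t=3 the remaining stream is a growing perpetuity with first payment D_4 = 5.89.
V_3 = D_4/(r−g) = 5.89/(0.101−0.069) = 184.0625
P₀ = V_3/(1+r)^3 = 184.0625/(1+0.101)^3 = 137.9124

CHF 137.91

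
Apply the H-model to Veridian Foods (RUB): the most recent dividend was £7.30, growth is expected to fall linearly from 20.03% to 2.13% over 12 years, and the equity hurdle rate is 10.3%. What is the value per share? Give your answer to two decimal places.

£187.22

H-model: P₀ = D₀[(1+g_L) + H(g_S−g_L)]/(r−g_L), with H = 12/2 = 6.
P₀ = 7.30 × [(1+0.0213) + 6×(0.2003−0.0213)] / (0.103−0.0213)
   = 7.30 × 2.0953 / 0.0817 = 187.2177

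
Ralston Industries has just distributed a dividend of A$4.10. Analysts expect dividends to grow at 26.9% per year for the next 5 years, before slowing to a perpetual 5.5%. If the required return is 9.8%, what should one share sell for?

A$239.74

Two-stage DDM. Project D₁…D_5 at 0.269, terminal growth 0.055, discount at r = 0.098.
D_1 = 5.2029
D_2 = 6.6025
D_3 = 8.3785
D_4 = 10.6324
D_5 = 13.4925
Terminal value at t=5: TV = D_6/(r−g) = 14.2346/(0.098−0.055) = 331.0366
P₀ = 5.2029/(1+0.098)^1 + 6.6025/(1+0.098)^2 + 8.3785/(1+0.098)^3 + 10.6324/(1+0.098)^4 + 13.4925/(1+0.098)^5 + 331.0366/(1+0.098)^5 = 239.7404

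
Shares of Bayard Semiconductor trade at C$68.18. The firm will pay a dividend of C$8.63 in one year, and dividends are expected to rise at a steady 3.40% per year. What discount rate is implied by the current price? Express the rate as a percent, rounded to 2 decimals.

16.06%

Rearranging the constant-growth DDM: r = D₁/P₀ + g.
r = 8.6300 / 68.18 + 0.034 = 0.12658 + 0.034 = 0.16058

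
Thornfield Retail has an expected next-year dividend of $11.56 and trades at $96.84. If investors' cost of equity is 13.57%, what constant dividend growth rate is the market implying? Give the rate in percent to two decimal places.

From P₀ = D₁/(r − g), the implied growth is g = r − D₁/P₀.
g = 0.1357 − 11.56/96.84 = 0.1357 − 0.11937 = 0.01633

1.63%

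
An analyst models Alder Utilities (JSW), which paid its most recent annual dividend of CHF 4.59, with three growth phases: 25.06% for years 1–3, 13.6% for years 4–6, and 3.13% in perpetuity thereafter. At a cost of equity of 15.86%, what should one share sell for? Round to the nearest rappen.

Three-stage DDM. Project D₁…D_6; terminal Gordon value at t=6 with g = 0.0313; discount at r = 0.1586.
D_1 = 5.7403
D_2 = 7.1788
D_3 = 8.9778
D_4 = 10.1987
D_5 = 11.5858
D_6 = 13.1614
TV_6 = 13.5734/(0.1586−0.0313) = 106.6251
P₀ = Σ Dₜ/(1+r)ᵗ + TV_6/(1+r)^6 = 76.8074

CHF 76.81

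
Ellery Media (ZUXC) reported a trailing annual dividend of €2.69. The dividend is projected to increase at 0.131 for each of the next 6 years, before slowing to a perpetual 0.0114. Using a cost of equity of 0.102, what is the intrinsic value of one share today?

€52.79

Two-stage DDM. Project D₁…D_6 at 0.131, terminal growth 0.0114, discount at r = 0.102.
D_1 = 3.0424
D_2 = 3.4409
D_3 = 3.8917
D_4 = 4.4015
D_5 = 4.9781
D_6 = 5.6303
Terminal value at t=6: TV = D_7/(r−g) = 5.6944/(0.102−0.0114) = 62.8525
P₀ = 3.0424/(1+0.102)^1 + 3.4409/(1+0.102)^2 + 3.8917/(1+0.102)^3 + 4.4015/(1+0.102)^4 + 4.9781/(1+0.102)^5 + 5.6303/(1+0.102)^6 + 62.8525/(1+0.102)^6 = 52.7875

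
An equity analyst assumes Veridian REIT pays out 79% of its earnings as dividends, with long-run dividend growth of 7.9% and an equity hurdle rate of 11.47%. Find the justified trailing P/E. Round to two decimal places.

Justified trailing P/E = b(1+g)/(r−g) = 0.79×(1+0.079)/(0.1147−0.079) = 23.8770

23.88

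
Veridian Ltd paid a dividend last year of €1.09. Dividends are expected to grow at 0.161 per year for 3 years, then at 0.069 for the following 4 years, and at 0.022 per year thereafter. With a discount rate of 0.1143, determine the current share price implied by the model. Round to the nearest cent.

€19.57

Three-stage DDM. Project D₁…D_7; terminal Gordon value at t=7 with g = 0.022; discount at r = 0.1143.
D_1 = 1.2655
D_2 = 1.4692
D_3 = 1.7058
D_4 = 1.8235
D_5 = 1.9493
D_6 = 2.0838
D_7 = 2.2276
TV_7 = 2.2766/(0.1143−0.022) = 24.6651
P₀ = Σ Dₜ/(1+r)ᵗ + TV_7/(1+r)^7 = 19.5650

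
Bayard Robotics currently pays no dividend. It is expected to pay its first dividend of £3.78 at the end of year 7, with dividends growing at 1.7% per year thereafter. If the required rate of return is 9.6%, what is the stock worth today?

£27.61

Deferred-dividend DDM. At t=6 the remaining stream is a growing perpetuity with first payment D_7 = 3.78.
V_6 = D_7/(r−g) = 3.78/(0.096−0.017) = 47.8481
P₀ = V_6/(1+r)^6 = 47.8481/(1+0.096)^6 = 27.6059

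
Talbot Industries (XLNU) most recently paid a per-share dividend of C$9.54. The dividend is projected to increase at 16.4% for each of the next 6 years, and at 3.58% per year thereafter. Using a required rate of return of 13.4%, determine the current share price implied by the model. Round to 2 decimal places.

C$180.47

Two-stage DDM. Project D₁…D_6 at 0.164, terminal growth 0.0358, discount at r = 0.134.
D_1 = 11.1046
D_2 = 12.9257
D_3 = 15.0455
D_4 = 17.5130
D_5 = 20.3851
D_6 = 23.7283
Terminal value at t=6: TV = D_7/(r−g) = 24.5778/(0.134−0.0358) = 250.2826
P₀ = 11.1046/(1+0.134)^1 + 12.9257/(1+0.134)^2 + 15.0455/(1+0.134)^3 + 17.5130/(1+0.134)^4 + 20.3851/(1+0.134)^5 + 23.7283/(1+0.134)^6 + 250.2826/(1+0.134)^6 = 180.4734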